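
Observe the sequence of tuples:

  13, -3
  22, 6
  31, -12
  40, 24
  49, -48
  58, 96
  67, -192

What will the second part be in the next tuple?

384

First part — +9 each step: 13, 22, 31, 40, 49, 58, 67 → 76.
Second part: ×(-2) each step, so -3, 6, -12, 24, -48, 96, -192 → 384.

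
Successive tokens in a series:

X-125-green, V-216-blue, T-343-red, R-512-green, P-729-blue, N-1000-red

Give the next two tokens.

L-1331-green then J-1728-blue

For the letter, letters move back 2 places in the alphabet: X, V, T, R, P, N → L → J.
Second component: perfect cubes: 5³, 6³, 7³, …; 125, 216, 343, 512, 729, 1000 → 1331 → 1728.
Colour — repeats green → blue → red: green, blue, red, green, blue, red → green → blue.
So the next two tokens are L-1331-green and J-1728-blue.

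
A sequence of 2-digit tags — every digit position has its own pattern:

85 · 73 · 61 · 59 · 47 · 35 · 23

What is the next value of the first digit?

First digit: −1 each step, mod 10, so 8, 7, 6, 5, 4, 3, 2 → 1.
For the second digit, −2 each step, mod 10: 5, 3, 1, 9, 7, 5, 3 → 1.

1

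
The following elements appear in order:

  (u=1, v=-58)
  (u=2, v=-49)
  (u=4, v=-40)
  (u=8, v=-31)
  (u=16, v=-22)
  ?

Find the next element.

U — ×2 each step: 1, 2, 4, 8, 16 → 32.
V goes -58, -49, -40, -31, -22 → -13 (+9 each step).
So the next element is (u=32, v=-13).

(u=32, v=-13)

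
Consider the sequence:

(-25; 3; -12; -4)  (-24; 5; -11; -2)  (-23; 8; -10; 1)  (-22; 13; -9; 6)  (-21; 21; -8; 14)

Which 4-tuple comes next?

First value: +1 each step; -25, -24, -23, -22, -21 → -20.
Second value: 3, 5, 8, 13, 21 → 34 (each term is the sum of the two before it).
For the third value, +1 each step: -12, -11, -10, -9, -8 → -7.
Fourth value: always 7 less than the second value; -4, -2, 1, 6, 14 → 27.
So the next 4-tuple is (-20; 34; -7; 27).

(-20; 34; -7; 27)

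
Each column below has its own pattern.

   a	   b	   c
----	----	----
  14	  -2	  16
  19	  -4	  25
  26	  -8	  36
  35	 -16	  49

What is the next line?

46  -32  64

Column a goes 14, 19, 26, 35 → 46 (differences are 5, 7, 9, … (increasing by 2 each time)).
Column b: ×2 each step, so -2, -4, -8, -16 → -32.
For the column c, perfect squares: 4², 5², 6², …: 16, 25, 36, 49 → 64.
Putting it together: 46  -32  64.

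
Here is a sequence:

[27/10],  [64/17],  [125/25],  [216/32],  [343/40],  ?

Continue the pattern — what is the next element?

First part: 27, 64, 125, 216, 343 → 512 (perfect cubes: 3³, 4³, 5³, …).
Second part goes 10, 17, 25, 32, 40 → 47 (alternating steps +7, +8, +7, +8, …).
Combining the parts gives [512/47].

[512/47]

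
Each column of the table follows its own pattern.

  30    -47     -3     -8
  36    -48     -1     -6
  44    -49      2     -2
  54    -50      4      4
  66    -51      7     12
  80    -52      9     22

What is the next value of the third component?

For the third component, alternating steps +2, +3, +2, +3, …: -3, -1, 2, 4, 7, 9 → 12.

12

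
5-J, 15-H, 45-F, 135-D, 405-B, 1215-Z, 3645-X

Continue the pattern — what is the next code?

10935-V

First component: ×3 each step, so 5, 15, 45, 135, 405, 1215, 3645 → 10935.
Letter: letters move back 2 places in the alphabet, wrapping A→Z, so J, H, F, D, B, Z, X → V.
Combining the parts gives 10935-V.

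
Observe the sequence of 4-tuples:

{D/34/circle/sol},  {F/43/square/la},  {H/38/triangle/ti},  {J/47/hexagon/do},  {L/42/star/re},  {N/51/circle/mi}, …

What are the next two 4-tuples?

{P/46/square/fa}, {R/55/triangle/sol}

Letter: D, F, H, J, L, N → P → R (letters move forward 2 places in the alphabet).
Second value goes 34, 43, 38, 47, 42, 51 → 46 → 55 (alternating steps +9, −5, +9, −5, …).
Shape goes circle, square, triangle, hexagon, star, circle → square → triangle (repeats circle → square → triangle → hexagon → star).
Note — runs through the solfège scale do→ti: sol, la, ti, do, re, mi → fa → sol.
Putting the parts together: {P/46/square/fa} and then {R/55/triangle/sol}.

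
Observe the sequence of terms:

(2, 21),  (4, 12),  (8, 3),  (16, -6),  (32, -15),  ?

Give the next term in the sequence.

(64, -24)

First slot — ×2 each step: 2, 4, 8, 16, 32 → 64.
Second slot goes 21, 12, 3, -6, -15 → -24 (−9 each step).
So the next term is (64, -24).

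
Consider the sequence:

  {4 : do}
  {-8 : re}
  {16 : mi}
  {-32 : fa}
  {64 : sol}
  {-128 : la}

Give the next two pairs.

{256 : ti}, {-512 : do}

For the first value, ×(-2) each step: 4, -8, 16, -32, 64, -128 → 256 → -512.
Note: runs through the solfège scale do→ti, so do, re, mi, fa, sol, la → ti → do.
So the next two pairs are {256 : ti} and {-512 : do}.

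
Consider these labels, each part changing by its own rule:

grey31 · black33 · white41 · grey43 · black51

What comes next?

white53

Shade — repeats grey → black → white: grey, black, white, grey, black → white.
Second component: 31, 33, 41, 43, 51 → 53 (alternating steps +2, +8, +2, +8, …).
So the next label is white53.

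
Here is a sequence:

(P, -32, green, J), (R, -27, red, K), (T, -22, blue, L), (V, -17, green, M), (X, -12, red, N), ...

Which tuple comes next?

(Z, -7, blue, O)

For the first letter, letters move forward 2 places in the alphabet: P, R, T, V, X → Z.
Second entry: +5 each step, so -32, -27, -22, -17, -12 → -7.
Colour — repeats green → red → blue: green, red, blue, green, red → blue.
Second letter — letters move forward 1 place in the alphabet: J, K, L, M, N → O.
So the next tuple is (Z, -7, blue, O).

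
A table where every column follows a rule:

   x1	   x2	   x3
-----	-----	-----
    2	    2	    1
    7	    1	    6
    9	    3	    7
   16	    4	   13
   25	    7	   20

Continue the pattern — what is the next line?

Column x1: 2, 7, 9, 16, 25 → 41 (each term is the sum of the two before it).
Column x2: 2, 1, 3, 4, 7 → 11 (each term is the sum of the two before it).
Column x3: each term is the sum of the two before it, so 1, 6, 7, 13, 20 → 33.
So the next line is 41  11  33.

41  11  33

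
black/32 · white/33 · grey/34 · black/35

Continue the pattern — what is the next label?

Shade: repeats black → white → grey; black, white, grey, black → white.
Second component: 32, 33, 34, 35 → 36 (+1 each step).
Putting it together: white/36.

white/36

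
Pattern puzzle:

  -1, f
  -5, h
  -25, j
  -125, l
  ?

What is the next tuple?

-625, n

First part: -1, -5, -25, -125 → -625 (×5 each step).
Letter goes f, h, j, l → n (letters move forward 2 places in the alphabet).
So the next tuple is -625, n.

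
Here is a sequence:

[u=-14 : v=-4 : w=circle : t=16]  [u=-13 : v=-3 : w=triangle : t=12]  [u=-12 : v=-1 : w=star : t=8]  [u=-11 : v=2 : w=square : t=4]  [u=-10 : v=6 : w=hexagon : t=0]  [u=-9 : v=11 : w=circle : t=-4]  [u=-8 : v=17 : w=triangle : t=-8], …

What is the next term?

U goes -14, -13, -12, -11, -10, -9, -8 → -7 (+1 each step).
V: differences are 1, 2, 3, … (increasing by 1 each time); -4, -3, -1, 2, 6, 11, 17 → 24.
W: circle, triangle, star, square, hexagon, circle, triangle → star (repeats circle → triangle → star → square → hexagon).
T: −4 each step; 16, 12, 8, 4, 0, -4, -8 → -12.
Combining the parts gives [u=-7 : v=24 : w=star : t=-12].

[u=-7 : v=24 : w=star : t=-12]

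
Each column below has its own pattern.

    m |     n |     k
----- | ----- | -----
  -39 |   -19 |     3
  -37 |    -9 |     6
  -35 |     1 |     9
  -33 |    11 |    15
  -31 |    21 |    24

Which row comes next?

-29  31  39

Column m: +2 each step, so -39, -37, -35, -33, -31 → -29.
Column n — +10 each step: -19, -9, 1, 11, 21 → 31.
For the column k, each term is the sum of the two before it: 3, 6, 9, 15, 24 → 39.
Putting it together: -29  31  39.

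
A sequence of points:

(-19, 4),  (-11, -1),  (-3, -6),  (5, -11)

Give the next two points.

First value: +8 each step; -19, -11, -3, 5 → 13 → 21.
Second value: −5 each step, so 4, -1, -6, -11 → -16 → -21.
Putting the parts together: (13, -16) and then (21, -21).

(13, -16), (21, -21)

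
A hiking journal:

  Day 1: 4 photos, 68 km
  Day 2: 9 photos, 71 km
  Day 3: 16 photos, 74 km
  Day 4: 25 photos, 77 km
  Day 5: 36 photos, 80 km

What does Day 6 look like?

49 photos, 83 km

Photos: differences are 5, 7, 9, … (increasing by 2 each time); 4, 9, 16, 25, 36 → 49.
Km — +3 each step: 68, 71, 74, 77, 80 → 83.
Combining the parts gives 49 photos, 83 km.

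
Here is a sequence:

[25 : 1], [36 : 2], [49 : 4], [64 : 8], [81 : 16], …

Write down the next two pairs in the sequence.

First entry goes 25, 36, 49, 64, 81 → 100 → 121 (perfect squares: 5², 6², 7², …).
Second entry goes 1, 2, 4, 8, 16 → 32 → 64 (×2 each step).
So the next two pairs are [100 : 32] and [121 : 64].

[100 : 32], [121 : 64]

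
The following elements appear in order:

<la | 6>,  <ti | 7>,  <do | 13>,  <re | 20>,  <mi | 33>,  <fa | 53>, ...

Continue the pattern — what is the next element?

Note goes la, ti, do, re, mi, fa → sol (runs through the solfège scale do→ti).
Second part: each term is the sum of the two before it, so 6, 7, 13, 20, 33, 53 → 86.
Combining the parts gives <sol | 86>.

<sol | 86>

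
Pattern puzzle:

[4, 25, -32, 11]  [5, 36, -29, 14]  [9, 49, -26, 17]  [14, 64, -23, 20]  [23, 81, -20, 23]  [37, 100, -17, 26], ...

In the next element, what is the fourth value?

29

For the first value, each term is the sum of the two before it: 4, 5, 9, 14, 23, 37 → 60.
Second value: perfect squares: 5², 6², 7², …; 25, 36, 49, 64, 81, 100 → 121.
For the third value, +3 each step: -32, -29, -26, -23, -20, -17 → -14.
Fourth value: +3 each step, so 11, 14, 17, 20, 23, 26 → 29.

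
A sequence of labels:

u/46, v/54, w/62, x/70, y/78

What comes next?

Letter goes u, v, w, x, y → z (letters move forward 1 place in the alphabet).
Second component goes 46, 54, 62, 70, 78 → 86 (+8 each step).
Combining the parts gives z/86.

z/86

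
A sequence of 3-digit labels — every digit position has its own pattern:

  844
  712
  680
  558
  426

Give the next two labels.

First digit: −1 each step, mod 10, so 8, 7, 6, 5, 4 → 3 → 2.
For the second digit, −3 each step, mod 10: 4, 1, 8, 5, 2 → 9 → 6.
Third digit: 4, 2, 0, 8, 6 → 4 → 2 (−2 each step, mod 10).
Putting the parts together: 394 and then 262.

394 then 262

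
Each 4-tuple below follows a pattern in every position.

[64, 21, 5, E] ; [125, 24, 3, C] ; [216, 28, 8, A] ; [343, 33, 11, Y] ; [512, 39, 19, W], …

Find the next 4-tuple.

First coordinate — perfect cubes: 4³, 5³, 6³, …: 64, 125, 216, 343, 512 → 729.
Second coordinate goes 21, 24, 28, 33, 39 → 46 (differences are 3, 4, 5, … (increasing by 1 each time)).
Third coordinate — each term is the sum of the two before it: 5, 3, 8, 11, 19 → 30.
Letter goes E, C, A, Y, W → U (letters move back 2 places in the alphabet, wrapping A→Z).
Putting it together: [729, 46, 30, U].

[729, 46, 30, U]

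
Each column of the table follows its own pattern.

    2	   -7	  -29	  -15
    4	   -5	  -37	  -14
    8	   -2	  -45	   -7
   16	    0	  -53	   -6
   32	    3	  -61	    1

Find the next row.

64  5  -69  2

First component: ×2 each step; 2, 4, 8, 16, 32 → 64.
For the second component, alternating steps +2, +3, +2, +3, …: -7, -5, -2, 0, 3 → 5.
Third component: -29, -37, -45, -53, -61 → -69 (−8 each step).
For the fourth component, alternating steps +1, +7, +1, +7, …: -15, -14, -7, -6, 1 → 2.
Combining the parts gives 64  5  -69  2.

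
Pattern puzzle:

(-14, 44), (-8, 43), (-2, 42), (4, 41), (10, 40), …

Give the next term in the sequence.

First entry goes -14, -8, -2, 4, 10 → 16 (+6 each step).
Second entry: 44, 43, 42, 41, 40 → 39 (−1 each step).
Putting it together: (16, 39).

(16, 39)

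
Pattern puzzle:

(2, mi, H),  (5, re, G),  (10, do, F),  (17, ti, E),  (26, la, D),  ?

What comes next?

For the first slot, differences are 3, 5, 7, … (increasing by 2 each time): 2, 5, 10, 17, 26 → 37.
Note: mi, re, do, ti, la → sol (runs backward through the solfège scale do→ti).
Letter — letters move back 1 place in the alphabet: H, G, F, E, D → C.
Putting it together: (37, sol, C).

(37, sol, C)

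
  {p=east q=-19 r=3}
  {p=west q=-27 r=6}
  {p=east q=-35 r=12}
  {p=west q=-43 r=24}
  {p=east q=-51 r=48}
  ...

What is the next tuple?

{p=west q=-59 r=96}

P: alternates east ↔ west; east, west, east, west, east → west.
Q: -19, -27, -35, -43, -51 → -59 (−8 each step).
R: ×2 each step, so 3, 6, 12, 24, 48 → 96.
Combining the parts gives {p=west q=-59 r=96}.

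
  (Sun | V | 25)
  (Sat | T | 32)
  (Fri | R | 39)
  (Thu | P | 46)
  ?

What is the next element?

Day: runs backward through the weekdays Mon→Sun; Sun, Sat, Fri, Thu → Wed.
Letter — letters move back 2 places in the alphabet: V, T, R, P → N.
Third entry goes 25, 32, 39, 46 → 53 (+7 each step).
Putting it together: (Wed | N | 53).

(Wed | N | 53)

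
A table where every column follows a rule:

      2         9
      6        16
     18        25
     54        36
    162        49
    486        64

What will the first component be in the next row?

1458

First component: ×3 each step, so 2, 6, 18, 54, 162, 486 → 1458.
Second component — perfect squares: 3², 4², 5², …: 9, 16, 25, 36, 49, 64 → 81.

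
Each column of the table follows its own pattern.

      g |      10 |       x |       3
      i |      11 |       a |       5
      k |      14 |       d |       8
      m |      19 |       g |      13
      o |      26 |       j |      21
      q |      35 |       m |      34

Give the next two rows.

First letter: g, i, k, m, o, q → s → u (letters move forward 2 places in the alphabet).
Second component: 10, 11, 14, 19, 26, 35 → 46 → 59 (differences are 1, 3, 5, … (increasing by 2 each time)).
Second letter: x, a, d, g, j, m → p → s (letters move forward 3 places in the alphabet, wrapping Z→A).
Fourth component: each term is the sum of the two before it; 3, 5, 8, 13, 21, 34 → 55 → 89.
Putting the parts together: s  46  p  55 and then u  59  s  89.

s  46  p  55; u  59  s  89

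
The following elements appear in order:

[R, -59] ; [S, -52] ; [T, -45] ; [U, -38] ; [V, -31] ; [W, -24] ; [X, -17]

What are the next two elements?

[Y, -10], [Z, -3]

Letter: letters move forward 1 place in the alphabet; R, S, T, U, V, W, X → Y → Z.
Second slot: +7 each step; -59, -52, -45, -38, -31, -24, -17 → -10 → -3.
So the next two elements are [Y, -10] and [Z, -3].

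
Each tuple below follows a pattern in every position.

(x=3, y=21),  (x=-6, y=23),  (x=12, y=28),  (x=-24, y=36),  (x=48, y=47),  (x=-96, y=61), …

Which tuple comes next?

X: 3, -6, 12, -24, 48, -96 → 192 (×(-2) each step).
For the y, differences are 2, 5, 8, … (increasing by 3 each time): 21, 23, 28, 36, 47, 61 → 78.
Combining the parts gives (x=192, y=78).

(x=192, y=78)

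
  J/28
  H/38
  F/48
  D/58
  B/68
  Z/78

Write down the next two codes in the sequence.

X/88 then V/98

For the letter, letters move back 2 places in the alphabet, wrapping A→Z: J, H, F, D, B, Z → X → V.
Second component: +10 each step; 28, 38, 48, 58, 68, 78 → 88 → 98.
So the next two codes are X/88 and V/98.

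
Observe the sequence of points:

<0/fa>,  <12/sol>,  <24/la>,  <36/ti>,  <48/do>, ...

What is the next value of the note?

re

Note — runs through the solfège scale do→ti: fa, sol, la, ti, do → re.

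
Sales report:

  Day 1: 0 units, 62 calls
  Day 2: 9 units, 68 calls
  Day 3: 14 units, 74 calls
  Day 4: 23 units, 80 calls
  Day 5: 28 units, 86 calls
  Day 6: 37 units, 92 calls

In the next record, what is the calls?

98

Units: alternating steps +9, +5, +9, +5, …; 0, 9, 14, 23, 28, 37 → 42.
Calls: +6 each step, so 62, 68, 74, 80, 86, 92 → 98.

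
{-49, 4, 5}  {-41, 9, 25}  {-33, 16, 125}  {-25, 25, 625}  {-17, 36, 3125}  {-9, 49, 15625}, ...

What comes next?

{-1, 64, 78125}

First slot: +8 each step; -49, -41, -33, -25, -17, -9 → -1.
For the second slot, perfect squares: 2², 3², 4², …: 4, 9, 16, 25, 36, 49 → 64.
For the third slot, ×5 each step: 5, 25, 125, 625, 3125, 15625 → 78125.
Combining the parts gives {-1, 64, 78125}.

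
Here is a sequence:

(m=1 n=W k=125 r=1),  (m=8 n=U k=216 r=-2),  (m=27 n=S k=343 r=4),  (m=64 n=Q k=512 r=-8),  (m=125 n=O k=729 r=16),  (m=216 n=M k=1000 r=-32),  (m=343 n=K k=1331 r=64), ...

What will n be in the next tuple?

I

For the n, letters move back 2 places in the alphabet: W, U, S, Q, O, M, K → I.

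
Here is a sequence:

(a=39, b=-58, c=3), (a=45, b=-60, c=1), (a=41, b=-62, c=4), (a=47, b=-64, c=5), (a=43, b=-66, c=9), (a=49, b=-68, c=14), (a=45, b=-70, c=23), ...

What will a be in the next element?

For the a, alternating steps +6, −4, +6, −4, …: 39, 45, 41, 47, 43, 49, 45 → 51.
B: −2 each step; -58, -60, -62, -64, -66, -68, -70 → -72.
C — each term is the sum of the two before it: 3, 1, 4, 5, 9, 14, 23 → 37.

51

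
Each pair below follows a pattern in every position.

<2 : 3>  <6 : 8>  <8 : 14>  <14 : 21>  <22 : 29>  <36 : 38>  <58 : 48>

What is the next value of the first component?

First component: each term is the sum of the two before it; 2, 6, 8, 14, 22, 36, 58 → 94.

94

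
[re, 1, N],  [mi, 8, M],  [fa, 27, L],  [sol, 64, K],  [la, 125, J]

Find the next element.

Note — runs through the solfège scale do→ti: re, mi, fa, sol, la → ti.
Second value goes 1, 8, 27, 64, 125 → 216 (perfect cubes: 1³, 2³, 3³, …).
For the letter, letters move back 1 place in the alphabet: N, M, L, K, J → I.
Putting it together: [ti, 216, I].

[ti, 216, I]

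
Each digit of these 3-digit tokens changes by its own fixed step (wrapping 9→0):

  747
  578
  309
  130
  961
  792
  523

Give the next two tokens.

First digit: −2 each step, mod 10, so 7, 5, 3, 1, 9, 7, 5 → 3 → 1.
Second digit — +3 each step, mod 10: 4, 7, 0, 3, 6, 9, 2 → 5 → 8.
Third digit: +1 each step, mod 10, so 7, 8, 9, 0, 1, 2, 3 → 4 → 5.
Putting the parts together: 354 and then 185.

354, 185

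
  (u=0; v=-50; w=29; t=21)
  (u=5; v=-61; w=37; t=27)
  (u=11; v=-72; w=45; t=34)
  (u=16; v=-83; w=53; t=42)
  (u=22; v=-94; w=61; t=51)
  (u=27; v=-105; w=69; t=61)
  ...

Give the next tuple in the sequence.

(u=33; v=-116; w=77; t=72)

U goes 0, 5, 11, 16, 22, 27 → 33 (alternating steps +5, +6, +5, +6, …).
V — −11 each step: -50, -61, -72, -83, -94, -105 → -116.
W: +8 each step, so 29, 37, 45, 53, 61, 69 → 77.
T — differences are 6, 7, 8, … (increasing by 1 each time): 21, 27, 34, 42, 51, 61 → 72.
Combining the parts gives (u=33; v=-116; w=77; t=72).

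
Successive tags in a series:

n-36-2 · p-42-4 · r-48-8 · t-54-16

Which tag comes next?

Letter goes n, p, r, t → v (letters move forward 2 places in the alphabet).
Second component goes 36, 42, 48, 54 → 60 (+6 each step).
Third component: ×2 each step; 2, 4, 8, 16 → 32.
Combining the parts gives v-60-32.

v-60-32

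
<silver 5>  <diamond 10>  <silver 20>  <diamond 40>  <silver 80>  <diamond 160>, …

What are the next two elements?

<silver 320>, <diamond 640>

Rank: alternates silver ↔ diamond; silver, diamond, silver, diamond, silver, diamond → silver → diamond.
Second part goes 5, 10, 20, 40, 80, 160 → 320 → 640 (×2 each step).
So the next two elements are <silver 320> and <diamond 640>.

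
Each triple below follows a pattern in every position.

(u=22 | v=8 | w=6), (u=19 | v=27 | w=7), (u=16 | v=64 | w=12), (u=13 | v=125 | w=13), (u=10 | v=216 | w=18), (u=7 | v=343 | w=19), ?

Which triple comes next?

U — −3 each step: 22, 19, 16, 13, 10, 7 → 4.
V goes 8, 27, 64, 125, 216, 343 → 512 (perfect cubes: 2³, 3³, 4³, …).
W: 6, 7, 12, 13, 18, 19 → 24 (alternating steps +1, +5, +1, +5, …).
Combining the parts gives (u=4 | v=512 | w=24).

(u=4 | v=512 | w=24)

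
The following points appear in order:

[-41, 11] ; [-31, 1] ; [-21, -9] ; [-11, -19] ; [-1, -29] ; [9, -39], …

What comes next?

[19, -49]

First value: +10 each step, so -41, -31, -21, -11, -1, 9 → 19.
Second value goes 11, 1, -9, -19, -29, -39 → -49 (together with the first value always sums to -30).
Putting it together: [19, -49].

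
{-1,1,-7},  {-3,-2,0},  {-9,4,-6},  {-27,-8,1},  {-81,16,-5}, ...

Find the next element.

{-243,-32,2}

First entry: ×3 each step; -1, -3, -9, -27, -81 → -243.
Second entry: ×(-2) each step, so 1, -2, 4, -8, 16 → -32.
Third entry goes -7, 0, -6, 1, -5 → 2 (alternating steps +7, −6, +7, −6, …).
So the next element is {-243,-32,2}.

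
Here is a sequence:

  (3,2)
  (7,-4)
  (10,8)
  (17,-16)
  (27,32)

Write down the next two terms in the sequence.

(44,-64), (71,128)

First slot — each term is the sum of the two before it: 3, 7, 10, 17, 27 → 44 → 71.
Second slot: ×(-2) each step, so 2, -4, 8, -16, 32 → -64 → 128.
Putting the parts together: (44,-64) and then (71,128).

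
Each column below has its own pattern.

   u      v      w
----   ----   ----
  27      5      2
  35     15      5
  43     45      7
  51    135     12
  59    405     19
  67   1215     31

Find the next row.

Column u — +8 each step: 27, 35, 43, 51, 59, 67 → 75.
For the column v, ×3 each step: 5, 15, 45, 135, 405, 1215 → 3645.
Column w: 2, 5, 7, 12, 19, 31 → 50 (each term is the sum of the two before it).
Combining the parts gives 75  3645  50.

75  3645  50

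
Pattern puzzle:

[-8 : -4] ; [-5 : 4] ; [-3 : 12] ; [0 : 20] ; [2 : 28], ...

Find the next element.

First coordinate goes -8, -5, -3, 0, 2 → 5 (alternating steps +3, +2, +3, +2, …).
Second coordinate — +8 each step: -4, 4, 12, 20, 28 → 36.
Combining the parts gives [5 : 36].

[5 : 36]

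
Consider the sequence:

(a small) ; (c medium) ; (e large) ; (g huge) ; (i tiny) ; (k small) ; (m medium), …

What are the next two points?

Letter: a, c, e, g, i, k, m → o → q (letters move forward 2 places in the alphabet).
Size: repeats small → medium → large → huge → tiny; small, medium, large, huge, tiny, small, medium → large → huge.
So the next two points are (o large) and (q huge).

(o large), (q huge)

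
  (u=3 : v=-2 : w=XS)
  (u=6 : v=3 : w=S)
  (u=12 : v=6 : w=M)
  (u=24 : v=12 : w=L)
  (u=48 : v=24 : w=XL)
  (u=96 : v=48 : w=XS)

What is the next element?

(u=192 : v=96 : w=S)

U goes 3, 6, 12, 24, 48, 96 → 192 (×2 each step).
For the v, always the previous value of the u: -2, 3, 6, 12, 24, 48 → 96.
W: repeats XS → S → M → L → XL, so XS, S, M, L, XL, XS → S.
Putting it together: (u=192 : v=96 : w=S).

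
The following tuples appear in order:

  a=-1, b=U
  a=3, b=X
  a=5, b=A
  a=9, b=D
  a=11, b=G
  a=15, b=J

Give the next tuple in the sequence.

A goes -1, 3, 5, 9, 11, 15 → 17 (alternating steps +4, +2, +4, +2, …).
B — letters move forward 3 places in the alphabet, wrapping Z→A: U, X, A, D, G, J → M.
Combining the parts gives a=17, b=M.

a=17, b=M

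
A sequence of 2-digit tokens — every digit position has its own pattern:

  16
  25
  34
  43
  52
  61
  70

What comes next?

First digit goes 1, 2, 3, 4, 5, 6, 7 → 8 (+1 each step, mod 10).
For the second digit, −1 each step, mod 10: 6, 5, 4, 3, 2, 1, 0 → 9.
Putting it together: 89.

89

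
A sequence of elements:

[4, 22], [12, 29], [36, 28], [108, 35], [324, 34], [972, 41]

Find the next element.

First coordinate: ×3 each step, so 4, 12, 36, 108, 324, 972 → 2916.
Second coordinate: 22, 29, 28, 35, 34, 41 → 40 (alternating steps +7, −1, +7, −1, …).
Combining the parts gives [2916, 40].

[2916, 40]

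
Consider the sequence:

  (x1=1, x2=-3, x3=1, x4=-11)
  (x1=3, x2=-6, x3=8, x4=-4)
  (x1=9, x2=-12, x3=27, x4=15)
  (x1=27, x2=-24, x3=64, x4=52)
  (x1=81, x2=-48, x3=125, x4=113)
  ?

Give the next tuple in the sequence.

(x1=243, x2=-96, x3=216, x4=204)

X1: ×3 each step; 1, 3, 9, 27, 81 → 243.
X2: ×2 each step; -3, -6, -12, -24, -48 → -96.
For the x3, perfect cubes: 1³, 2³, 3³, …: 1, 8, 27, 64, 125 → 216.
X4: always 12 less than the x3; -11, -4, 15, 52, 113 → 204.
Combining the parts gives (x1=243, x2=-96, x3=216, x4=204).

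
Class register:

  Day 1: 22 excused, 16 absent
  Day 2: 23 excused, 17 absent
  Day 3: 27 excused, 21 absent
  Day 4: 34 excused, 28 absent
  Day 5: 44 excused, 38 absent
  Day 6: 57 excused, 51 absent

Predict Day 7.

73 excused, 67 absent

Excused: 22, 23, 27, 34, 44, 57 → 73 (differences are 1, 4, 7, … (increasing by 3 each time)).
Absent: always 6 less than the excused; 16, 17, 21, 28, 38, 51 → 67.
Putting it together: 73 excused, 67 absent.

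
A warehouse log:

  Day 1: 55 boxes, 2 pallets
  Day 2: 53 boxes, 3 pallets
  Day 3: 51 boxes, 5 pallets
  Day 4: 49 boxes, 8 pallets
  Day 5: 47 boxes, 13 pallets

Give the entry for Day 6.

45 boxes, 21 pallets

Boxes goes 55, 53, 51, 49, 47 → 45 (−2 each step).
For the pallets, each term is the sum of the two before it: 2, 3, 5, 8, 13 → 21.
Combining the parts gives 45 boxes, 21 pallets.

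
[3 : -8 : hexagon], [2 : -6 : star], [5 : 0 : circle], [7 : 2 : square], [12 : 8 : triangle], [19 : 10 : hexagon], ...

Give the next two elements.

First component: 3, 2, 5, 7, 12, 19 → 31 → 50 (each term is the sum of the two before it).
Second component: alternating steps +2, +6, +2, +6, …, so -8, -6, 0, 2, 8, 10 → 16 → 18.
Shape: hexagon, star, circle, square, triangle, hexagon → star → circle (repeats hexagon → star → circle → square → triangle).
So the next two elements are [31 : 16 : star] and [50 : 18 : circle].

[31 : 16 : star], [50 : 18 : circle]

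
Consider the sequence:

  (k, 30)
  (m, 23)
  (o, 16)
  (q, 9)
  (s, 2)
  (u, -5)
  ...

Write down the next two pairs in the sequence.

Letter: letters move forward 2 places in the alphabet, so k, m, o, q, s, u → w → y.
Second part goes 30, 23, 16, 9, 2, -5 → -12 → -19 (−7 each step).
So the next two pairs are (w, -12) and (y, -19).

(w, -12), (y, -19)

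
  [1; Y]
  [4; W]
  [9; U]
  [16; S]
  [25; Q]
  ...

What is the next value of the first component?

First component goes 1, 4, 9, 16, 25 → 36 (perfect squares: 1², 2², 3², …).

36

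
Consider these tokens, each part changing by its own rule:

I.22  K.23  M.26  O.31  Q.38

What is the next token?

S.47

Letter: letters move forward 2 places in the alphabet, so I, K, M, O, Q → S.
Second component: differences are 1, 3, 5, … (increasing by 2 each time), so 22, 23, 26, 31, 38 → 47.
Combining the parts gives S.47.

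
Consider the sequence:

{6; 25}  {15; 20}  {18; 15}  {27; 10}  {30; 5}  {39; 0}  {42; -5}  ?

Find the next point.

{51; -10}

For the first value, alternating steps +9, +3, +9, +3, …: 6, 15, 18, 27, 30, 39, 42 → 51.
Second value: −5 each step, so 25, 20, 15, 10, 5, 0, -5 → -10.
So the next point is {51; -10}.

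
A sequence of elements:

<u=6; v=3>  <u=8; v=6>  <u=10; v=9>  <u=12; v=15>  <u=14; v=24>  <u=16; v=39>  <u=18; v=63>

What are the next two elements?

U: +2 each step; 6, 8, 10, 12, 14, 16, 18 → 20 → 22.
V: each term is the sum of the two before it, so 3, 6, 9, 15, 24, 39, 63 → 102 → 165.
Putting the parts together: <u=20; v=102> and then <u=22; v=165>.

<u=20; v=102>, <u=22; v=165>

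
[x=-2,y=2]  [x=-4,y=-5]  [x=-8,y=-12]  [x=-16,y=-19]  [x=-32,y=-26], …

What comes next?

[x=-64,y=-33]

X: ×2 each step; -2, -4, -8, -16, -32 → -64.
Y goes 2, -5, -12, -19, -26 → -33 (−7 each step).
Putting it together: [x=-64,y=-33].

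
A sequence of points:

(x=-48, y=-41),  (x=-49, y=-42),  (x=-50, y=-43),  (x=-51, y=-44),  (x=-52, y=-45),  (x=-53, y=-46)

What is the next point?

X goes -48, -49, -50, -51, -52, -53 → -54 (−1 each step).
For the y, always 7 more than the x: -41, -42, -43, -44, -45, -46 → -47.
So the next point is (x=-54, y=-47).

(x=-54, y=-47)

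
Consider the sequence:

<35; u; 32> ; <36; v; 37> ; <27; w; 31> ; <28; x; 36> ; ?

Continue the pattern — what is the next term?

For the first coordinate, alternating steps +1, −9, +1, −9, …: 35, 36, 27, 28 → 19.
For the letter, letters move forward 1 place in the alphabet: u, v, w, x → y.
Third coordinate — alternating steps +5, −6, +5, −6, …: 32, 37, 31, 36 → 30.
So the next term is <19; y; 30>.

<19; y; 30>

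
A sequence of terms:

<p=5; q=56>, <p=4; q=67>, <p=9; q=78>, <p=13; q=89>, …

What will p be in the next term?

P goes 5, 4, 9, 13 → 22 (each term is the sum of the two before it).

22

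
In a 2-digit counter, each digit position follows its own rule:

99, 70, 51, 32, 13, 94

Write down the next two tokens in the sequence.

75 then 56

First digit: −2 each step, mod 10; 9, 7, 5, 3, 1, 9 → 7 → 5.
Second digit: 9, 0, 1, 2, 3, 4 → 5 → 6 (+1 each step, mod 10).
So the next two tokens are 75 and 56.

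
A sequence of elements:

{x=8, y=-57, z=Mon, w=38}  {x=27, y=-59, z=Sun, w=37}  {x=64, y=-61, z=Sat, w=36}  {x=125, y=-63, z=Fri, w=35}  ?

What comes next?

X: perfect cubes: 2³, 3³, 4³, …; 8, 27, 64, 125 → 216.
Y: −2 each step; -57, -59, -61, -63 → -65.
For the z, runs backward through the weekdays Mon→Sun: Mon, Sun, Sat, Fri → Thu.
W goes 38, 37, 36, 35 → 34 (−1 each step).
Combining the parts gives {x=216, y=-65, z=Thu, w=34}.

{x=216, y=-65, z=Thu, w=34}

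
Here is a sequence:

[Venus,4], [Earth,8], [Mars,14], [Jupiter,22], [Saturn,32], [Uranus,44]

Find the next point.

For the planet, runs through the planets Mercury→Neptune: Venus, Earth, Mars, Jupiter, Saturn, Uranus → Neptune.
Second entry: differences are 4, 6, 8, … (increasing by 2 each time); 4, 8, 14, 22, 32, 44 → 58.
So the next point is [Neptune,58].

[Neptune,58]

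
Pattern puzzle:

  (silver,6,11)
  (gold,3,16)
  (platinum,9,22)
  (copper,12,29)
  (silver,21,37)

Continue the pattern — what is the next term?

Metal: repeats silver → gold → platinum → copper, so silver, gold, platinum, copper, silver → gold.
Second coordinate: each term is the sum of the two before it; 6, 3, 9, 12, 21 → 33.
Third coordinate: differences are 5, 6, 7, … (increasing by 1 each time), so 11, 16, 22, 29, 37 → 46.
So the next term is (gold,33,46).

(gold,33,46)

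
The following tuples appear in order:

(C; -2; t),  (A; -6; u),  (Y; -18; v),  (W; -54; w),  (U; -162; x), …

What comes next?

First letter: letters move back 2 places in the alphabet, wrapping A→Z; C, A, Y, W, U → S.
Second value goes -2, -6, -18, -54, -162 → -486 (×3 each step).
Second letter: letters move forward 1 place in the alphabet, so t, u, v, w, x → y.
Combining the parts gives (S; -486; y).

(S; -486; y)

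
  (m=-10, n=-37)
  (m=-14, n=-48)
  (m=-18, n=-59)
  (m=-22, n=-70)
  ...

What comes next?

M goes -10, -14, -18, -22 → -26 (−4 each step).
For the n, −11 each step: -37, -48, -59, -70 → -81.
So the next tuple is (m=-26, n=-81).

(m=-26, n=-81)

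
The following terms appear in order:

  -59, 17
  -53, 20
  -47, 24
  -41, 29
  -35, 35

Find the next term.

-29, 42

First part: +6 each step, so -59, -53, -47, -41, -35 → -29.
Second part: 17, 20, 24, 29, 35 → 42 (differences are 3, 4, 5, … (increasing by 1 each time)).
Combining the parts gives -29, 42.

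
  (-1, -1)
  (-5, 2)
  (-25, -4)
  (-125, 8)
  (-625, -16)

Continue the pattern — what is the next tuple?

For the first part, ×5 each step: -1, -5, -25, -125, -625 → -3125.
Second part: ×(-2) each step, so -1, 2, -4, 8, -16 → 32.
Putting it together: (-3125, 32).

(-3125, 32)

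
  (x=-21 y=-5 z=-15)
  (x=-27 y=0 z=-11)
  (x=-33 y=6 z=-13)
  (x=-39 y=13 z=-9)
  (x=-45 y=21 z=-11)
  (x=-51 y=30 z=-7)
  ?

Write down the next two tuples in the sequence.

(x=-57 y=40 z=-9), (x=-63 y=51 z=-5)

For the x, −6 each step: -21, -27, -33, -39, -45, -51 → -57 → -63.
Y — differences are 5, 6, 7, … (increasing by 1 each time): -5, 0, 6, 13, 21, 30 → 40 → 51.
Z: -15, -11, -13, -9, -11, -7 → -9 → -5 (alternating steps +4, −2, +4, −2, …).
So the next two tuples are (x=-57 y=40 z=-9) and (x=-63 y=51 z=-5).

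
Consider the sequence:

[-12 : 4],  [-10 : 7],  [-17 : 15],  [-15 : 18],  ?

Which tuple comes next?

First part: alternating steps +2, −7, +2, −7, …; -12, -10, -17, -15 → -22.
For the second part, alternating steps +3, +8, +3, +8, …: 4, 7, 15, 18 → 26.
So the next tuple is [-22 : 26].

[-22 : 26]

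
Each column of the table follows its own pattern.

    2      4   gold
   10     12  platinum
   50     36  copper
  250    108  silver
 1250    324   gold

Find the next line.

6250  972  platinum

First component — ×5 each step: 2, 10, 50, 250, 1250 → 6250.
Second component goes 4, 12, 36, 108, 324 → 972 (×3 each step).
For the metal, repeats gold → platinum → copper → silver: gold, platinum, copper, silver, gold → platinum.
Putting it together: 6250  972  platinum.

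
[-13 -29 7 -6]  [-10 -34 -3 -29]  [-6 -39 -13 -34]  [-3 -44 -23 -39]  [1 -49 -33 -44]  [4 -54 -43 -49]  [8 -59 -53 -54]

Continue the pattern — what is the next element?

[11 -64 -63 -59]

For the first component, alternating steps +3, +4, +3, +4, …: -13, -10, -6, -3, 1, 4, 8 → 11.
Second component: −5 each step, so -29, -34, -39, -44, -49, -54, -59 → -64.
Third component — −10 each step: 7, -3, -13, -23, -33, -43, -53 → -63.
Fourth component — always the previous value of the second component: -6, -29, -34, -39, -44, -49, -54 → -59.
So the next element is [11 -64 -63 -59].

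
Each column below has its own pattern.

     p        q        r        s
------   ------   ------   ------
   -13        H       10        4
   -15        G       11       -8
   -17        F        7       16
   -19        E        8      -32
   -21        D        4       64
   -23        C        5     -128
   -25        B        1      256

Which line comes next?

-27  A  2  -512

Column p goes -13, -15, -17, -19, -21, -23, -25 → -27 (−2 each step).
For the column q, letters move back 1 place in the alphabet: H, G, F, E, D, C, B → A.
Column r: alternating steps +1, −4, +1, −4, …, so 10, 11, 7, 8, 4, 5, 1 → 2.
Column s: ×(-2) each step, so 4, -8, 16, -32, 64, -128, 256 → -512.
Putting it together: -27  A  2  -512.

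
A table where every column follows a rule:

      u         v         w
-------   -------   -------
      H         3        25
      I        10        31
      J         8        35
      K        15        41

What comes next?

L  13  45

For the column u, letters move forward 1 place in the alphabet: H, I, J, K → L.
For the column v, alternating steps +7, −2, +7, −2, …: 3, 10, 8, 15 → 13.
Column w: alternating steps +6, +4, +6, +4, …, so 25, 31, 35, 41 → 45.
So the next row is L  13  45.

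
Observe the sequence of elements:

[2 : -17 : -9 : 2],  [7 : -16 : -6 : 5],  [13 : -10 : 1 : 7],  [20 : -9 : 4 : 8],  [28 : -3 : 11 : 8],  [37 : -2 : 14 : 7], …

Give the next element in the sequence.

First entry: differences are 5, 6, 7, … (increasing by 1 each time); 2, 7, 13, 20, 28, 37 → 47.
Second entry: alternating steps +1, +6, +1, +6, …, so -17, -16, -10, -9, -3, -2 → 4.
Third entry: -9, -6, 1, 4, 11, 14 → 21 (alternating steps +3, +7, +3, +7, …).
Fourth entry goes 2, 5, 7, 8, 8, 7 → 5 (differences are 3, 2, 1, … (decreasing by 1 each time)).
So the next element is [47 : 4 : 21 : 5].

[47 : 4 : 21 : 5]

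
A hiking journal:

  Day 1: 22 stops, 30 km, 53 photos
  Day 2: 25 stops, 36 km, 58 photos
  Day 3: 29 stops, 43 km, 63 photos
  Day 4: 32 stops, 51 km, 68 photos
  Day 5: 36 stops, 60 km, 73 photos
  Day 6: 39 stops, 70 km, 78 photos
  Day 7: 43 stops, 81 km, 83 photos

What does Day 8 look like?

46 stops, 93 km, 88 photos

Stops: alternating steps +3, +4, +3, +4, …; 22, 25, 29, 32, 36, 39, 43 → 46.
Km — differences are 6, 7, 8, … (increasing by 1 each time): 30, 36, 43, 51, 60, 70, 81 → 93.
Photos — +5 each step: 53, 58, 63, 68, 73, 78, 83 → 88.
So the next record is 46 stops, 93 km, 88 photos.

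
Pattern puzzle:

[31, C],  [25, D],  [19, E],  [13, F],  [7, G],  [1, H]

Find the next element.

First value: −6 each step, so 31, 25, 19, 13, 7, 1 → -5.
Letter goes C, D, E, F, G, H → I (letters move forward 1 place in the alphabet).
Combining the parts gives [-5, I].

[-5, I]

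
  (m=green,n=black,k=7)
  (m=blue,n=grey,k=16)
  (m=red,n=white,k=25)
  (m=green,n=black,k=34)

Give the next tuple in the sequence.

M: repeats green → blue → red; green, blue, red, green → blue.
N goes black, grey, white, black → grey (repeats black → grey → white).
K goes 7, 16, 25, 34 → 43 (+9 each step).
Combining the parts gives (m=blue,n=grey,k=43).

(m=blue,n=grey,k=43)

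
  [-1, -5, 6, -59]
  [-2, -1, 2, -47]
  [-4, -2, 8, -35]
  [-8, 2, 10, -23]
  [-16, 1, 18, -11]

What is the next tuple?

First entry: -1, -2, -4, -8, -16 → -32 (×2 each step).
Second entry: alternating steps +4, −1, +4, −1, …, so -5, -1, -2, 2, 1 → 5.
Third entry — each term is the sum of the two before it: 6, 2, 8, 10, 18 → 28.
Fourth entry: +12 each step, so -59, -47, -35, -23, -11 → 1.
So the next tuple is [-32, 5, 28, 1].

[-32, 5, 28, 1]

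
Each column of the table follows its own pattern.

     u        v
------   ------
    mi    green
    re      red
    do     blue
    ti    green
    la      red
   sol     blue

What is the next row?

fa  green

Column u: mi, re, do, ti, la, sol → fa (runs backward through the solfège scale do→ti).
Column v goes green, red, blue, green, red, blue → green (repeats green → red → blue).
So the next row is fa  green.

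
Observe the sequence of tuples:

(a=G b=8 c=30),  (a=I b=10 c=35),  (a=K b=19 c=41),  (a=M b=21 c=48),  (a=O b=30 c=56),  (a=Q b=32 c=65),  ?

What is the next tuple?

(a=S b=41 c=75)

For the a, letters move forward 2 places in the alphabet: G, I, K, M, O, Q → S.
B: alternating steps +2, +9, +2, +9, …; 8, 10, 19, 21, 30, 32 → 41.
For the c, differences are 5, 6, 7, … (increasing by 1 each time): 30, 35, 41, 48, 56, 65 → 75.
So the next tuple is (a=S b=41 c=75).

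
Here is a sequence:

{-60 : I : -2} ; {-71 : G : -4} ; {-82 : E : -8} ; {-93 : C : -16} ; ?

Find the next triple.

First coordinate: -60, -71, -82, -93 → -104 (−11 each step).
Letter: letters move back 2 places in the alphabet, so I, G, E, C → A.
Third coordinate goes -2, -4, -8, -16 → -32 (×2 each step).
Putting it together: {-104 : A : -32}.

{-104 : A : -32}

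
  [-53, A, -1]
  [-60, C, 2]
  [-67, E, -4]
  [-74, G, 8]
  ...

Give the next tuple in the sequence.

[-81, I, -16]

First coordinate: −7 each step, so -53, -60, -67, -74 → -81.
Letter: A, C, E, G → I (letters move forward 2 places in the alphabet).
Third coordinate: ×(-2) each step; -1, 2, -4, 8 → -16.
Combining the parts gives [-81, I, -16].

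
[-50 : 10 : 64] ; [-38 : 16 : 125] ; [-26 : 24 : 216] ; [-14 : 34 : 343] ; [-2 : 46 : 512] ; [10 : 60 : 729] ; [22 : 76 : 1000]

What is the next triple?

[34 : 94 : 1331]

First value: -50, -38, -26, -14, -2, 10, 22 → 34 (+12 each step).
Second value: differences are 6, 8, 10, … (increasing by 2 each time), so 10, 16, 24, 34, 46, 60, 76 → 94.
Third value: perfect cubes: 4³, 5³, 6³, …, so 64, 125, 216, 343, 512, 729, 1000 → 1331.
Combining the parts gives [34 : 94 : 1331].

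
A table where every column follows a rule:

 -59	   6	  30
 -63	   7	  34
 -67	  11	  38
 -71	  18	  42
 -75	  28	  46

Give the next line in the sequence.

-79  41  50

First component: −4 each step, so -59, -63, -67, -71, -75 → -79.
Second component: 6, 7, 11, 18, 28 → 41 (differences are 1, 4, 7, … (increasing by 3 each time)).
Third component: together with the first component always sums to -29; 30, 34, 38, 42, 46 → 50.
So the next line is -79  41  50.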